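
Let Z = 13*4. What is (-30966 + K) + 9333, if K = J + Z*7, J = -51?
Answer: -21320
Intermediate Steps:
Z = 52
K = 313 (K = -51 + 52*7 = -51 + 364 = 313)
(-30966 + K) + 9333 = (-30966 + 313) + 9333 = -30653 + 9333 = -21320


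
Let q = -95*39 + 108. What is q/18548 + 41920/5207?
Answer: 758802581/96579436 ≈ 7.8568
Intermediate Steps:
q = -3597 (q = -3705 + 108 = -3597)
q/18548 + 41920/5207 = -3597/18548 + 41920/5207 = 758802581/96579436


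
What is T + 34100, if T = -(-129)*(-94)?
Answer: 21974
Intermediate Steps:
T = -12126 (T = -1*12126 = -12126)
T + 34100 = -12126 + 34100 = 21974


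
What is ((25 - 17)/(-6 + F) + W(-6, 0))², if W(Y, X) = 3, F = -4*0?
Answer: 25/9 ≈ 2.7778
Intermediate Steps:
F = 0
((25 - 17)/(-6 + F) + W(-6, 0))² = ((25 - 17)/(-6 + 0) + 3)² = (8/(-6) + 3)² = (8*(-⅙) + 3)² = (-4/3 + 3)² = (5/3)² = 25/9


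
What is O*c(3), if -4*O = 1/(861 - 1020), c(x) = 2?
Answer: 1/318 ≈ 0.0031447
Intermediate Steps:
O = 1/636 (O = -1/(4*(861 - 1020)) = -¼/(-159) = -¼*(-1/159) = 1/636 ≈ 0.0015723)
O*c(3) = (1/636)*2 = 1/318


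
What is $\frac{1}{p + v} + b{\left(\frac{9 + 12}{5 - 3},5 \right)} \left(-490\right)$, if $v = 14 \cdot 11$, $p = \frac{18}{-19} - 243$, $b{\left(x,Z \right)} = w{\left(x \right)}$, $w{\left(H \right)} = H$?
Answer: $- \frac{8792824}{1709} \approx -5145.0$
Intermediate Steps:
$b{\left(x,Z \right)} = x$
$p = - \frac{4635}{19}$ ($p = 18 \left(- \frac{1}{19}\right) - 243 = - \frac{18}{19} - 243 = - \frac{4635}{19} \approx -243.95$)
$v = 154$
$\frac{1}{p + v} + b{\left(\frac{9 + 12}{5 - 3},5 \right)} \left(-490\right) = \frac{1}{- \frac{4635}{19} + 154} + \frac{9 + 12}{5 - 3} \left(-490\right) = \frac{1}{- \frac{1709}{19}} + \frac{21}{2} \left(-490\right) = - \frac{19}{1709} + 21 \cdot \frac{1}{2} \left(-490\right) = - \frac{19}{1709} + \frac{21}{2} \left(-490\right) = - \frac{19}{1709} - 5145 = - \frac{8792824}{1709}$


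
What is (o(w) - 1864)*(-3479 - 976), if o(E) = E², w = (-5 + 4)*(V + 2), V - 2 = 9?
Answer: 7551225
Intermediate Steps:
V = 11 (V = 2 + 9 = 11)
w = -13 (w = (-5 + 4)*(11 + 2) = -1*13 = -13)
(o(w) - 1864)*(-3479 - 976) = ((-13)² - 1864)*(-3479 - 976) = (169 - 1864)*(-4455) = -1695*(-4455) = 7551225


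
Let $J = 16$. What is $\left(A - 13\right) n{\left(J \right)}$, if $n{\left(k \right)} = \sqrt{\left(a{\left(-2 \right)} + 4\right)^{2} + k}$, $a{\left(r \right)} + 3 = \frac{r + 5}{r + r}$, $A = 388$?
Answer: $\frac{375 \sqrt{257}}{4} \approx 1502.9$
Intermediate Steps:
$a{\left(r \right)} = -3 + \frac{5 + r}{2 r}$ ($a{\left(r \right)} = -3 + \frac{r + 5}{r + r} = -3 + \frac{5 + r}{2 r}$)
$n{\left(k \right)} = \sqrt{\frac{1}{16} + k}$ ($n{\left(k \right)} = \sqrt{\left(\frac{5 \left(1 - -2\right)}{2 \left(-2\right)} + 4\right)^{2} + k} = \sqrt{\left(\frac{5}{2} \left(- \frac{1}{2}\right) \left(1 + 2\right) + 4\right)^{2} + k} = \sqrt{\left(\frac{5}{2} \left(- \frac{1}{2}\right) 3 + 4\right)^{2} + k} = \sqrt{\left(- \frac{15}{4} + 4\right)^{2} + k} = \sqrt{\left(\frac{1}{4}\right)^{2} + k} = \sqrt{\frac{1}{16} + k}$)
$\left(A - 13\right) n{\left(J \right)} = \left(388 - 13\right) \frac{\sqrt{1 + 16 \cdot 16}}{4} = 375 \frac{\sqrt{1 + 256}}{4} = 375 \frac{\sqrt{257}}{4} = \frac{375 \sqrt{257}}{4}$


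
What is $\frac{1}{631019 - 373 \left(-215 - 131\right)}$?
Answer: $\frac{1}{760077} \approx 1.3157 \cdot 10^{-6}$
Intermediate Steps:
$\frac{1}{631019 - 373 \left(-215 - 131\right)} = \frac{1}{631019 - -129058} = \frac{1}{631019 + 129058} = \frac{1}{760077}$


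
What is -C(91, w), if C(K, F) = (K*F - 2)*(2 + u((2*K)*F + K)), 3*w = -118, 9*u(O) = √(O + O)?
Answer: 21488/3 + 10744*I*√127218/81 ≈ 7162.7 + 47310.0*I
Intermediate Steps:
u(O) = √2*√O/9 (u(O) = √(O + O)/9 = √(2*O)/9 = (√2*√O)/9 = √2*√O/9)
w = -118/3 (w = (⅓)*(-118) = -118/3 ≈ -39.333)
C(K, F) = (-2 + F*K)*(2 + √2*√(K + 2*F*K)/9) (C(K, F) = (K*F - 2)*(2 + √2*√((2*K)*F + K)/9) = (F*K - 2)*(2 + √2*√(2*F*K + K)/9) = (-2 + F*K)*(2 + √2*√(K + 2*F*K)/9))
-C(91, w) = -(-4 + 2*(-118/3)*91 - 2*√2*√(91*(1 + 2*(-118/3)))/9 + (⅑)*(-118/3)*91*√2*√(91*(1 + 2*(-118/3)))) = -(-4 - 21476/3 - 2*√2*√(91*(1 - 236/3))/9 + (⅑)*(-118/3)*91*√2*√(91*(1 - 236/3))) = -(-4 - 21476/3 - 2*√2*√(91*(-233/3))/9 + (⅑)*(-118/3)*91*√2*√(91*(-233/3))) = -(-4 - 21476/3 - 2*√2*√(-21203/3)/9 + (⅑)*(-118/3)*91*√2*√(-21203/3)) = -(-4 - 21476/3 - 2*√2*I*√63609/3/9 + (⅑)*(-118/3)*91*√2*(I*√63609/3)) = -(-4 - 21476/3 - 2*I*√127218/27 - 10738*I*√127218/81) = -(-21488/3 - 10744*I*√127218/81) = 21488/3 + 10744*I*√127218/81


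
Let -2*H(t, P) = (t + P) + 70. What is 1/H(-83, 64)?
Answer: -2/51 ≈ -0.039216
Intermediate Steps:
H(t, P) = -35 - P/2 - t/2 (H(t, P) = -((t + P) + 70)/2 = -((P + t) + 70)/2 = -(70 + P + t)/2 = -35 - P/2 - t/2)
1/H(-83, 64) = 1/(-35 - ½*64 - ½*(-83)) = 1/(-35 - 32 + 83/2) = 1/(-51/2) = -2/51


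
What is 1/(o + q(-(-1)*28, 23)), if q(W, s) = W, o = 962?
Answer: 1/990 ≈ 0.0010101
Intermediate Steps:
1/(o + q(-(-1)*28, 23)) = 1/(962 - (-1)*28) = 1/(962 - 1*(-28)) = 1/(962 + 28) = 1/990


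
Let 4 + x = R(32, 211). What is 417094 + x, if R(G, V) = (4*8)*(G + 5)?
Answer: 418274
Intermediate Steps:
R(G, V) = 160 + 32*G (R(G, V) = 32*(5 + G) = 160 + 32*G)
x = 1180 (x = -4 + (160 + 32*32) = -4 + (160 + 1024) = -4 + 1184 = 1180)
417094 + x = 417094 + 1180 = 418274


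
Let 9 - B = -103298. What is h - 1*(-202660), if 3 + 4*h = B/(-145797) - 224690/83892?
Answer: 550834633794823/2718044872 ≈ 2.0266e+5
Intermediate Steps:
B = 103307 (B = 9 - 1*(-103298) = 9 + 103298 = 103307)
h = -4339964697/2718044872 (h = -¾ + (103307/(-145797) - 224690/83892)/4 = -¾ + (103307*(-1/145797) - 224690*1/83892)/4 = -¾ + (-103307/145797 - 112345/41946)/4 = -¾ + (¼)*(-2301431043/679511218) = -¾ - 2301431043/2718044872 = -4339964697/2718044872 ≈ -1.5967)
h - 1*(-202660) = -4339964697/2718044872 - 1*(-202660) = -4339964697/2718044872 + 202660 = 550834633794823/2718044872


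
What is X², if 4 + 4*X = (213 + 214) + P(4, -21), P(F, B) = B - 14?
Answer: 9409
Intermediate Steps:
P(F, B) = -14 + B
X = 97 (X = -1 + ((213 + 214) + (-14 - 21))/4 = -1 + (427 - 35)/4 = -1 + (¼)*392 = -1 + 98 = 97)
X² = 97² = 9409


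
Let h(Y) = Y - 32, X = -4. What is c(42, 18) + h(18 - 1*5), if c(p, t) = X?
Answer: -23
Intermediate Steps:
c(p, t) = -4
h(Y) = -32 + Y
c(42, 18) + h(18 - 1*5) = -4 + (-32 + (18 - 1*5)) = -4 + (-32 + (18 - 5)) = -4 + (-32 + 13) = -4 - 19 = -23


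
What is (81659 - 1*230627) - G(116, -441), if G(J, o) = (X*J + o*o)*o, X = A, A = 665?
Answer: 119635893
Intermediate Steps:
X = 665
G(J, o) = o*(o² + 665*J) (G(J, o) = (665*J + o*o)*o = (665*J + o²)*o = (o² + 665*J)*o = o*(o² + 665*J))
(81659 - 1*230627) - G(116, -441) = (81659 - 1*230627) - (-441)*((-441)² + 665*116) = (81659 - 230627) - (-441)*(194481 + 77140) = -148968 - (-441)*271621 = -148968 - 1*(-119784861) = -148968 + 119784861 = 119635893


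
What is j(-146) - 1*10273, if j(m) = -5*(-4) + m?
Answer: -10399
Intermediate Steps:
j(m) = 20 + m
j(-146) - 1*10273 = (20 - 146) - 1*10273 = -126 - 10273 = -10399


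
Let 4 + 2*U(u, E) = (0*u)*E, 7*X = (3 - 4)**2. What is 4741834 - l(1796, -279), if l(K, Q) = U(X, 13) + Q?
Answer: 4742115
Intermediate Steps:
X = 1/7 (X = (3 - 4)**2/7 = (1/7)*(-1)**2 = (1/7)*1 = 1/7 ≈ 0.14286)
U(u, E) = -2 (U(u, E) = -2 + ((0*u)*E)/2 = -2 + (0*E)/2 = -2 + (1/2)*0 = -2 + 0 = -2)
l(K, Q) = -2 + Q
4741834 - l(1796, -279) = 4741834 - (-2 - 279) = 4741834 - 1*(-281) = 4741834 + 281 = 4742115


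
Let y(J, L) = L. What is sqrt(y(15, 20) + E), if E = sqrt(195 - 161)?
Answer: sqrt(20 + sqrt(34)) ≈ 5.0824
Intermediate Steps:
E = sqrt(34) ≈ 5.8309
sqrt(y(15, 20) + E) = sqrt(20 + sqrt(34))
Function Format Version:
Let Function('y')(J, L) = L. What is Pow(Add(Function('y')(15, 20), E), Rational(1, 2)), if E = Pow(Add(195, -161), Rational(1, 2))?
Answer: Pow(Add(20, Pow(34, Rational(1, 2))), Rational(1, 2)) ≈ 5.0824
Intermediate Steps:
E = Pow(34, Rational(1, 2)) ≈ 5.8309
Pow(Add(Function('y')(15, 20), E), Rational(1, 2)) = Pow(Add(20, Pow(34, Rational(1, 2))), Rational(1, 2))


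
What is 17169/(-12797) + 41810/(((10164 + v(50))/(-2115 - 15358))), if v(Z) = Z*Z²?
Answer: -4675559728163/864846854 ≈ -5406.2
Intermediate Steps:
v(Z) = Z³
17169/(-12797) + 41810/(((10164 + v(50))/(-2115 - 15358))) = 17169/(-12797) + 41810/(((10164 + 50³)/(-2115 - 15358))) = 17169*(-1/12797) + 41810/(((10164 + 125000)/(-17473))) = -17169/12797 + 41810/((135164*(-1/17473))) = -17169/12797 + 41810/(-135164/17473) = -17169/12797 + 41810*(-17473/135164) = -17169/12797 - 365273065/67582 = -4675559728163/864846854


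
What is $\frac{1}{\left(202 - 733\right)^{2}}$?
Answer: $\frac{1}{281961} \approx 3.5466 \cdot 10^{-6}$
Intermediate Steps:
$\frac{1}{\left(202 - 733\right)^{2}} = \frac{1}{\left(-531\right)^{2}} = \frac{1}{281961}$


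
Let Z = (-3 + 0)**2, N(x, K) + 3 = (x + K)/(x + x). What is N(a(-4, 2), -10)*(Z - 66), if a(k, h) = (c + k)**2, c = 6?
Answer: 855/4 ≈ 213.75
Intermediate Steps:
a(k, h) = (6 + k)**2
N(x, K) = -3 + (K + x)/(2*x) (N(x, K) = -3 + (x + K)/(x + x) = -3 + (K + x)/((2*x)) = -3 + (K + x)*(1/(2*x)) = -3 + (K + x)/(2*x))
Z = 9 (Z = (-3)**2 = 9)
N(a(-4, 2), -10)*(Z - 66) = ((-10 - 5*(6 - 4)**2)/(2*((6 - 4)**2)))*(9 - 66) = ((-10 - 5*2**2)/(2*(2**2)))*(-57) = ((1/2)*(-10 - 5*4)/4)*(-57) = ((1/2)*(1/4)*(-10 - 20))*(-57) = ((1/2)*(1/4)*(-30))*(-57) = -15/4*(-57) = 855/4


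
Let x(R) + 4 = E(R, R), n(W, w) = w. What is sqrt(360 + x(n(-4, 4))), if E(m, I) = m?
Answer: 6*sqrt(10) ≈ 18.974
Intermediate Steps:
x(R) = -4 + R
sqrt(360 + x(n(-4, 4))) = sqrt(360 + (-4 + 4)) = sqrt(360 + 0) = sqrt(360) = 6*sqrt(10)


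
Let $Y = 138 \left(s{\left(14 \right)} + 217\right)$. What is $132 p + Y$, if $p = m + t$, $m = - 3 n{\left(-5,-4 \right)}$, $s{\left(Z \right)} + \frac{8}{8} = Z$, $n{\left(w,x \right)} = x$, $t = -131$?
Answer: $16032$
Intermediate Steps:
$s{\left(Z \right)} = -1 + Z$
$m = 12$ ($m = \left(-3\right) \left(-4\right) = 12$)
$p = -119$ ($p = 12 - 131 = -119$)
$Y = 31740$ ($Y = 138 \left(\left(-1 + 14\right) + 217\right) = 138 \left(13 + 217\right) = 138 \cdot 230 = 31740$)
$132 p + Y = 132 \left(-119\right) + 31740 = -15708 + 31740 = 16032$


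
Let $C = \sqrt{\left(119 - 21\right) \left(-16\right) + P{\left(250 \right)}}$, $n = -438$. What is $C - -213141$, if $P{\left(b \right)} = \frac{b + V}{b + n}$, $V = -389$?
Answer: $213141 + \frac{i \sqrt{13848315}}{94} \approx 2.1314 \cdot 10^{5} + 39.589 i$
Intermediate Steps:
$P{\left(b \right)} = \frac{-389 + b}{-438 + b}$ ($P{\left(b \right)} = \frac{b - 389}{b - 438} = \frac{-389 + b}{-438 + b}$)
$C = \frac{i \sqrt{13848315}}{94}$ ($C = \sqrt{\left(119 - 21\right) \left(-16\right) + \frac{-389 + 250}{-438 + 250}} = \sqrt{98 \left(-16\right) + \frac{1}{-188} \left(-139\right)} = \sqrt{-1568 - - \frac{139}{188}} = \sqrt{-1568 + \frac{139}{188}} = \sqrt{- \frac{294645}{188}} = \frac{i \sqrt{13848315}}{94} \approx 39.589 i$)
$C - -213141 = \frac{i \sqrt{13848315}}{94} - -213141 = \frac{i \sqrt{13848315}}{94} + 213141 = 213141 + \frac{i \sqrt{13848315}}{94}$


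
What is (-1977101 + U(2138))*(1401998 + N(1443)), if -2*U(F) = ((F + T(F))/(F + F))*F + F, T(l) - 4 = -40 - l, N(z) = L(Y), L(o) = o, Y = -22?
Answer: -2773334246136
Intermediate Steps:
N(z) = -22
T(l) = -36 - l (T(l) = 4 + (-40 - l) = -36 - l)
U(F) = 9 - F/2 (U(F) = -(((F + (-36 - F))/(F + F))*F + F)/2 = -((-36*1/(2*F))*F + F)/2 = -((-18/F)*F + F)/2 = -(-18 + F)/2 = 9 - F/2)
(-1977101 + U(2138))*(1401998 + N(1443)) = (-1977101 + (9 - ½*2138))*(1401998 - 22) = (-1977101 + (9 - 1069))*1401976 = (-1977101 - 1060)*1401976 = -1978161*1401976 = -2773334246136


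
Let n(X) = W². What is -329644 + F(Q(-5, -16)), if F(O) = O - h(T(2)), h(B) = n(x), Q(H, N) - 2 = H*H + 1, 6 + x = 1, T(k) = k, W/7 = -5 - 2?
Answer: -332017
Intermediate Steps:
W = -49 (W = 7*(-5 - 2) = 7*(-7) = -49)
x = -5 (x = -6 + 1 = -5)
n(X) = 2401 (n(X) = (-49)² = 2401)
Q(H, N) = 3 + H² (Q(H, N) = 2 + (H*H + 1) = 2 + (H² + 1) = 2 + (1 + H²) = 3 + H²)
h(B) = 2401
F(O) = -2401 + O (F(O) = O - 1*2401 = O - 2401 = -2401 + O)
-329644 + F(Q(-5, -16)) = -329644 + (-2401 + (3 + (-5)²)) = -329644 + (-2401 + (3 + 25)) = -329644 + (-2401 + 28) = -329644 - 2373 = -332017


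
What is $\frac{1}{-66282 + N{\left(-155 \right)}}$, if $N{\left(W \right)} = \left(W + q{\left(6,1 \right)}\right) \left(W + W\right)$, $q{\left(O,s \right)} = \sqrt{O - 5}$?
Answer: $- \frac{1}{18542} \approx -5.3932 \cdot 10^{-5}$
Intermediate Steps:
$q{\left(O,s \right)} = \sqrt{-5 + O}$
$N{\left(W \right)} = 2 W \left(1 + W\right)$ ($N{\left(W \right)} = \left(W + \sqrt{-5 + 6}\right) \left(W + W\right) = \left(W + \sqrt{1}\right) 2 W = \left(W + 1\right) 2 W = \left(1 + W\right) 2 W = 2 W \left(1 + W\right)$)
$\frac{1}{-66282 + N{\left(-155 \right)}} = \frac{1}{-66282 + 2 \left(-155\right) \left(1 - 155\right)} = \frac{1}{-66282 + 2 \left(-155\right) \left(-154\right)} = \frac{1}{-66282 + 47740} = \frac{1}{-18542} = - \frac{1}{18542}$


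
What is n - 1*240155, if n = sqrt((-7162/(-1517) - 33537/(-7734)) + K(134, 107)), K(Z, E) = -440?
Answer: -240155 + I*sqrt(6591076422391586)/3910826 ≈ -2.4016e+5 + 20.759*I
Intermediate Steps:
n = I*sqrt(6591076422391586)/3910826 (n = sqrt((-7162/(-1517) - 33537/(-7734)) - 440) = sqrt((-7162*(-1/1517) - 33537*(-1/7734)) - 440) = sqrt((7162/1517 + 11179/2578) - 440) = sqrt(35422179/3910826 - 440) = sqrt(-1685341261/3910826) = I*sqrt(6591076422391586)/3910826 ≈ 20.759*I)
n - 1*240155 = I*sqrt(6591076422391586)/3910826 - 1*240155 = I*sqrt(6591076422391586)/3910826 - 240155 = -240155 + I*sqrt(6591076422391586)/3910826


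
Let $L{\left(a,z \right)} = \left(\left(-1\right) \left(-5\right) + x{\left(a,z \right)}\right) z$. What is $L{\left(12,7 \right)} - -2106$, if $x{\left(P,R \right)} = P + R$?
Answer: $2274$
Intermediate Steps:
$L{\left(a,z \right)} = z \left(5 + a + z\right)$ ($L{\left(a,z \right)} = \left(\left(-1\right) \left(-5\right) + \left(a + z\right)\right) z = \left(5 + \left(a + z\right)\right) z = \left(5 + a + z\right) z = z \left(5 + a + z\right)$)
$L{\left(12,7 \right)} - -2106 = 7 \left(5 + 12 + 7\right) - -2106 = 7 \cdot 24 + 2106 = 168 + 2106 = 2274$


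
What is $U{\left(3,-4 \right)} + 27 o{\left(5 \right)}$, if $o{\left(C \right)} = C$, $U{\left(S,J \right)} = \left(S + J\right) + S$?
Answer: $137$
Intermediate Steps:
$U{\left(S,J \right)} = J + 2 S$ ($U{\left(S,J \right)} = \left(J + S\right) + S = J + 2 S$)
$U{\left(3,-4 \right)} + 27 o{\left(5 \right)} = \left(-4 + 2 \cdot 3\right) + 27 \cdot 5 = \left(-4 + 6\right) + 135 = 2 + 135 = 137$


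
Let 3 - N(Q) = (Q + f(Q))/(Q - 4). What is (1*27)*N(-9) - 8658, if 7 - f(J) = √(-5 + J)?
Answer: -111555/13 - 27*I*√14/13 ≈ -8581.2 - 7.7711*I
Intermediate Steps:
f(J) = 7 - √(-5 + J)
N(Q) = 3 - (7 + Q - √(-5 + Q))/(-4 + Q) (N(Q) = 3 - (Q + (7 - √(-5 + Q)))/(Q - 4) = 3 - (7 + Q - √(-5 + Q))/(-4 + Q))
(1*27)*N(-9) - 8658 = (1*27)*((-19 + √(-5 - 9) + 2*(-9))/(-4 - 9)) - 8658 = 27*((-19 + √(-14) - 18)/(-13)) - 8658 = 27*(-(-19 + I*√14 - 18)/13) - 8658 = 27*(-(-37 + I*√14)/13) - 8658 = 27*(37/13 - I*√14/13) - 8658 = (999/13 - 27*I*√14/13) - 8658 = -111555/13 - 27*I*√14/13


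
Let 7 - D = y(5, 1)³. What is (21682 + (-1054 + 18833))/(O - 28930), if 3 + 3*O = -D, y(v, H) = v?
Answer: -118383/86675 ≈ -1.3658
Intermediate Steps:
D = -118 (D = 7 - 1*5³ = 7 - 1*125 = 7 - 125 = -118)
O = 115/3 (O = -1 + (-1*(-118))/3 = -1 + (⅓)*118 = -1 + 118/3 = 115/3 ≈ 38.333)
(21682 + (-1054 + 18833))/(O - 28930) = (21682 + (-1054 + 18833))/(115/3 - 28930) = (21682 + 17779)/(-86675/3) = 39461*(-3/86675) = -118383/86675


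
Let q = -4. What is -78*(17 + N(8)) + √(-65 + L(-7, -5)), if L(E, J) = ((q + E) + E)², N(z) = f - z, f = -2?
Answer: -546 + √259 ≈ -529.91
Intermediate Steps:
N(z) = -2 - z
L(E, J) = (-4 + 2*E)² (L(E, J) = ((-4 + E) + E)² = (-4 + 2*E)²)
-78*(17 + N(8)) + √(-65 + L(-7, -5)) = -78*(17 + (-2 - 1*8)) + √(-65 + 4*(-2 - 7)²) = -78*(17 + (-2 - 8)) + √(-65 + 4*(-9)²) = -78*(17 - 10) + √(-65 + 4*81) = -78*7 + √(-65 + 324) = -546 + √259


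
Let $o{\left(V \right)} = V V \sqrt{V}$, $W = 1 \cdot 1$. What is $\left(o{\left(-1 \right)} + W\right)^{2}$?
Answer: $2 i \approx 2.0 i$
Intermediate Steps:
$W = 1$
$o{\left(V \right)} = V^{\frac{5}{2}}$ ($o{\left(V \right)} = V^{2} \sqrt{V} = V^{\frac{5}{2}}$)
$\left(o{\left(-1 \right)} + W\right)^{2} = \left(\left(-1\right)^{\frac{5}{2}} + 1\right)^{2} = \left(i + 1\right)^{2} = \left(1 + i\right)^{2}$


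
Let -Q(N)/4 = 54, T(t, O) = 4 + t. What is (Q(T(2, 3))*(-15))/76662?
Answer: 180/4259 ≈ 0.042263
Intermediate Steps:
Q(N) = -216 (Q(N) = -4*54 = -216)
(Q(T(2, 3))*(-15))/76662 = -216*(-15)/76662 = 3240*(1/76662) = 180/4259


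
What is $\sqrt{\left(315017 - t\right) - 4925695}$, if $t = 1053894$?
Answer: $2 i \sqrt{1416143} \approx 2380.0 i$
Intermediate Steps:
$\sqrt{\left(315017 - t\right) - 4925695} = \sqrt{\left(315017 - 1053894\right) - 4925695} = \sqrt{-738877 - 4925695} = \sqrt{-5664572} = 2 i \sqrt{1416143}$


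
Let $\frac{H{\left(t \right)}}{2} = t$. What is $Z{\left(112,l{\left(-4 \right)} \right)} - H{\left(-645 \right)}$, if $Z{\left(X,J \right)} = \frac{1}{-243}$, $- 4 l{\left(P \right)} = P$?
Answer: $\frac{313469}{243} \approx 1290.0$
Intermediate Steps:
$l{\left(P \right)} = - \frac{P}{4}$
$H{\left(t \right)} = 2 t$
$Z{\left(X,J \right)} = - \frac{1}{243}$
$Z{\left(112,l{\left(-4 \right)} \right)} - H{\left(-645 \right)} = - \frac{1}{243} - 2 \left(-645\right) = - \frac{1}{243} - -1290 = - \frac{1}{243} + 1290 = \frac{313469}{243}$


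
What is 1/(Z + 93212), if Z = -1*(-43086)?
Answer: 1/136298 ≈ 7.3369e-6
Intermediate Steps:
Z = 43086
1/(Z + 93212) = 1/(43086 + 93212) = 1/136298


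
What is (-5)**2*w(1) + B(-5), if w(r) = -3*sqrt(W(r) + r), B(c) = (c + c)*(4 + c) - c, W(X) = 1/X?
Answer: 15 - 75*sqrt(2) ≈ -91.066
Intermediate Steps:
B(c) = -c + 2*c*(4 + c) (B(c) = (2*c)*(4 + c) - c = 2*c*(4 + c) - c = -c + 2*c*(4 + c))
w(r) = -3*sqrt(r + 1/r) (w(r) = -3*sqrt(1/r + r) = -3*sqrt(r + 1/r))
(-5)**2*w(1) + B(-5) = (-5)**2*(-3*sqrt(1 + 1/1)) - 5*(7 + 2*(-5)) = 25*(-3*sqrt(1 + 1)) - 5*(7 - 10) = 25*(-3*sqrt(2)) - 5*(-3) = -75*sqrt(2) + 15 = 15 - 75*sqrt(2)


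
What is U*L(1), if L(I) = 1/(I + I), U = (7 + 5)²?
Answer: 72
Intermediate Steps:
U = 144 (U = 12² = 144)
L(I) = 1/(2*I)
U*L(1) = 144*((½)/1) = 144*((½)*1) = 144*(½) = 72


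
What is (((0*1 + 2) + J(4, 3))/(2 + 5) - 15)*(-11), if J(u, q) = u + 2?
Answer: 1067/7 ≈ 152.43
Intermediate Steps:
J(u, q) = 2 + u
(((0*1 + 2) + J(4, 3))/(2 + 5) - 15)*(-11) = (((0*1 + 2) + (2 + 4))/(2 + 5) - 15)*(-11) = (((0 + 2) + 6)/7 - 15)*(-11) = ((2 + 6)*(⅐) - 15)*(-11) = (8*(⅐) - 15)*(-11) = (8/7 - 15)*(-11) = -97/7*(-11) = 1067/7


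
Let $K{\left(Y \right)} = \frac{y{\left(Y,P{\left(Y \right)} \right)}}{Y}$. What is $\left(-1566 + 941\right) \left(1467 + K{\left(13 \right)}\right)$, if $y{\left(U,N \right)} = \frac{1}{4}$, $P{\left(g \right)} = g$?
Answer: $- \frac{47678125}{52} \approx -9.1689 \cdot 10^{5}$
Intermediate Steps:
$y{\left(U,N \right)} = \frac{1}{4}$
$K{\left(Y \right)} = \frac{1}{4 Y}$
$\left(-1566 + 941\right) \left(1467 + K{\left(13 \right)}\right) = \left(-1566 + 941\right) \left(1467 + \frac{1}{4 \cdot 13}\right) = - 625 \left(1467 + \frac{1}{4} \cdot \frac{1}{13}\right) = - 625 \left(1467 + \frac{1}{52}\right) = \left(-625\right) \frac{76285}{52} = - \frac{47678125}{52}$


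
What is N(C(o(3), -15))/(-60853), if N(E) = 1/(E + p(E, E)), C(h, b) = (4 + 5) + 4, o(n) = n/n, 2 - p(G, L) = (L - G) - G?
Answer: -1/1703884 ≈ -5.8689e-7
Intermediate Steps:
p(G, L) = 2 - L + 2*G (p(G, L) = 2 - ((L - G) - G) = 2 - (L - 2*G) = 2 + (-L + 2*G) = 2 - L + 2*G)
o(n) = 1
C(h, b) = 13 (C(h, b) = 9 + 4 = 13)
N(E) = 1/(2 + 2*E) (N(E) = 1/(E + (2 - E + 2*E)) = 1/(E + (2 + E)) = 1/(2 + 2*E))
N(C(o(3), -15))/(-60853) = (1/(2*(1 + 13)))/(-60853) = ((½)/14)*(-1/60853) = ((½)*(1/14))*(-1/60853) = (1/28)*(-1/60853) = -1/1703884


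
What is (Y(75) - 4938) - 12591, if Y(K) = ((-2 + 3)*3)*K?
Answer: -17304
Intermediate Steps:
Y(K) = 3*K (Y(K) = (1*3)*K = 3*K)
(Y(75) - 4938) - 12591 = (3*75 - 4938) - 12591 = (225 - 4938) - 12591 = -4713 - 12591 = -17304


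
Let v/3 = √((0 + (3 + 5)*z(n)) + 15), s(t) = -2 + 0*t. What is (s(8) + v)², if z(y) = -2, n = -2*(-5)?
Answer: (2 - 3*I)² ≈ -5.0 - 12.0*I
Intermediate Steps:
n = 10
s(t) = -2 (s(t) = -2 + 0 = -2)
v = 3*I (v = 3*√((0 + (3 + 5)*(-2)) + 15) = 3*√((0 + 8*(-2)) + 15) = 3*√((0 - 16) + 15) = 3*√(-16 + 15) = 3*√(-1) = 3*I ≈ 3.0*I)
(s(8) + v)² = (-2 + 3*I)²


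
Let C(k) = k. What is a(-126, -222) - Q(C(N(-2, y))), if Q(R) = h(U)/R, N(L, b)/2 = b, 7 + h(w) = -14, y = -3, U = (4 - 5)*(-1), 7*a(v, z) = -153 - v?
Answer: -103/14 ≈ -7.3571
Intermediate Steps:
a(v, z) = -153/7 - v/7 (a(v, z) = (-153 - v)/7 = -153/7 - v/7)
U = 1 (U = -1*(-1) = 1)
h(w) = -21 (h(w) = -7 - 14 = -21)
N(L, b) = 2*b
Q(R) = -21/R
a(-126, -222) - Q(C(N(-2, y))) = (-153/7 - ⅐*(-126)) - (-21)/(2*(-3)) = (-153/7 + 18) - (-21)/(-6) = -27/7 - (-21)*(-1)/6 = -27/7 - 1*7/2 = -27/7 - 7/2 = -103/14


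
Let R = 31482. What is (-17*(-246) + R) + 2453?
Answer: 38117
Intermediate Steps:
(-17*(-246) + R) + 2453 = (-17*(-246) + 31482) + 2453 = (4182 + 31482) + 2453 = 35664 + 2453 = 38117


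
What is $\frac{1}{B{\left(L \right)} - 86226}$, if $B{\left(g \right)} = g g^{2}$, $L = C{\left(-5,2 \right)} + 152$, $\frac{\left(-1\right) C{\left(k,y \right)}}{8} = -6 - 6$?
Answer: $\frac{1}{15166766} \approx 6.5934 \cdot 10^{-8}$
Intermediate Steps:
$C{\left(k,y \right)} = 96$ ($C{\left(k,y \right)} = - 8 \left(-6 - 6\right) = \left(-8\right) \left(-12\right) = 96$)
$L = 248$ ($L = 96 + 152 = 248$)
$B{\left(g \right)} = g^{3}$
$\frac{1}{B{\left(L \right)} - 86226} = \frac{1}{248^{3} - 86226} = \frac{1}{15252992 - 86226} = \frac{1}{15166766}$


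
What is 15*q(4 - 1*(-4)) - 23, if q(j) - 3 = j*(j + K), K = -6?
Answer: 262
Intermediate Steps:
q(j) = 3 + j*(-6 + j) (q(j) = 3 + j*(j - 6) = 3 + j*(-6 + j))
15*q(4 - 1*(-4)) - 23 = 15*(3 + (4 - 1*(-4))**2 - 6*(4 - 1*(-4))) - 23 = 15*(3 + (4 + 4)**2 - 6*(4 + 4)) - 23 = 15*(3 + 8**2 - 6*8) - 23 = 15*(3 + 64 - 48) - 23 = 15*19 - 23 = 285 - 23 = 262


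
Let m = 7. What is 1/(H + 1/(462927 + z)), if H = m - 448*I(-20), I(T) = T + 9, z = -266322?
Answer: 196605/970245676 ≈ 0.00020263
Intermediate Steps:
I(T) = 9 + T
H = 4935 (H = 7 - 448*(9 - 20) = 7 - 448*(-11) = 7 + 4928 = 4935)
1/(H + 1/(462927 + z)) = 1/(4935 + 1/(462927 - 266322)) = 1/(4935 + 1/196605) = 1/(970245676/196605) = 196605/970245676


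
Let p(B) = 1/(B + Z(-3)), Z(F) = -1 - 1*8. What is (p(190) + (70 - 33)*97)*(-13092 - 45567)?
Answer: -38105472990/181 ≈ -2.1053e+8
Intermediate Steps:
Z(F) = -9 (Z(F) = -1 - 8 = -9)
p(B) = 1/(-9 + B) (p(B) = 1/(B - 9) = 1/(-9 + B))
(p(190) + (70 - 33)*97)*(-13092 - 45567) = (1/(-9 + 190) + (70 - 33)*97)*(-13092 - 45567) = (1/181 + 37*97)*(-58659) = (1/181 + 3589)*(-58659) = (649610/181)*(-58659) = -38105472990/181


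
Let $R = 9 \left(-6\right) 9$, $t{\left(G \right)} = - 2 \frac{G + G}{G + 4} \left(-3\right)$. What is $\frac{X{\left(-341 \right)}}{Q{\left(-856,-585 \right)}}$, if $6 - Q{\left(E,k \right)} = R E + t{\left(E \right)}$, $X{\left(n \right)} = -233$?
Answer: $\frac{16543}{29537566} \approx 0.00056007$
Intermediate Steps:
$t{\left(G \right)} = \frac{12 G}{4 + G}$ ($t{\left(G \right)} = - 2 \frac{2 G}{4 + G} \left(-3\right) = - \frac{4 G}{4 + G} \left(-3\right) = \frac{12 G}{4 + G}$)
$R = -486$ ($R = \left(-54\right) 9 = -486$)
$Q{\left(E,k \right)} = 6 + 486 E - \frac{12 E}{4 + E}$ ($Q{\left(E,k \right)} = 6 - \left(- 486 E + \frac{12 E}{4 + E}\right) = 6 + \left(486 E - \frac{12 E}{4 + E}\right) = 6 + 486 E - \frac{12 E}{4 + E}$)
$\frac{X{\left(-341 \right)}}{Q{\left(-856,-585 \right)}} = - \frac{233}{6 \frac{1}{4 - 856} \left(4 + 81 \left(-856\right)^{2} + 323 \left(-856\right)\right)} = - \frac{233}{6 \frac{1}{-852} \left(4 + 81 \cdot 732736 - 276488\right)} = - \frac{233}{6 \left(- \frac{1}{852}\right) \left(4 + 59351616 - 276488\right)} = - \frac{233}{6 \left(- \frac{1}{852}\right) 59075132} = - \frac{233}{- \frac{29537566}{71}} = \left(-233\right) \left(- \frac{71}{29537566}\right) = \frac{16543}{29537566}$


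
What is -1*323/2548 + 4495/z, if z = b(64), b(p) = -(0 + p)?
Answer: -2868483/40768 ≈ -70.361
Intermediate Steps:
b(p) = -p
z = -64 (z = -1*64 = -64)
-1*323/2548 + 4495/z = -1*323/2548 + 4495/(-64) = -323*1/2548 + 4495*(-1/64) = -323/2548 - 4495/64 = -2868483/40768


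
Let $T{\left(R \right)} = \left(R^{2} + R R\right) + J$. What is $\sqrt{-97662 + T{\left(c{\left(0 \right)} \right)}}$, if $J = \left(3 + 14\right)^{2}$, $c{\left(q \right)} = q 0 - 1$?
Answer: $3 i \sqrt{10819} \approx 312.04 i$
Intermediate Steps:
$c{\left(q \right)} = -1$ ($c{\left(q \right)} = 0 - 1 = -1$)
$J = 289$ ($J = 17^{2} = 289$)
$T{\left(R \right)} = 289 + 2 R^{2}$ ($T{\left(R \right)} = \left(R^{2} + R R\right) + 289 = \left(R^{2} + R^{2}\right) + 289 = 2 R^{2} + 289 = 289 + 2 R^{2}$)
$\sqrt{-97662 + T{\left(c{\left(0 \right)} \right)}} = \sqrt{-97662 + \left(289 + 2 \left(-1\right)^{2}\right)} = \sqrt{-97662 + \left(289 + 2 \cdot 1\right)} = \sqrt{-97662 + \left(289 + 2\right)} = \sqrt{-97662 + 291} = \sqrt{-97371} = 3 i \sqrt{10819}$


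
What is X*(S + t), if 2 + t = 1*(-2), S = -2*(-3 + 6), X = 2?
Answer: -20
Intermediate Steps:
S = -6 (S = -2*3 = -6)
t = -4 (t = -2 + 1*(-2) = -2 - 2 = -4)
X*(S + t) = 2*(-6 - 4) = 2*(-10) = -20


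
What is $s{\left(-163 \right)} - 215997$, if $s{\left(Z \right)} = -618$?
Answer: $-216615$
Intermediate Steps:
$s{\left(-163 \right)} - 215997 = -618 - 215997 = -216615$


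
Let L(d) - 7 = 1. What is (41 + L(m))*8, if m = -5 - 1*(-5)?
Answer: 392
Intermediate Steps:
m = 0 (m = -5 + 5 = 0)
L(d) = 8 (L(d) = 7 + 1 = 8)
(41 + L(m))*8 = (41 + 8)*8 = 49*8 = 392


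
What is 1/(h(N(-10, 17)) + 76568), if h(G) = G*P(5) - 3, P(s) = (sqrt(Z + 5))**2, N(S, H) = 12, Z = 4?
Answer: 1/76673 ≈ 1.3042e-5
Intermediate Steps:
P(s) = 9 (P(s) = (sqrt(4 + 5))**2 = (sqrt(9))**2 = 3**2 = 9)
h(G) = -3 + 9*G (h(G) = G*9 - 3 = 9*G - 3 = -3 + 9*G)
1/(h(N(-10, 17)) + 76568) = 1/((-3 + 9*12) + 76568) = 1/((-3 + 108) + 76568) = 1/(105 + 76568) = 1/76673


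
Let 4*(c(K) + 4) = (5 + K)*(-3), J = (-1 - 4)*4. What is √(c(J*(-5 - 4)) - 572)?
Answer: I*√2859/2 ≈ 26.735*I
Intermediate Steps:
J = -20 (J = -5*4 = -20)
c(K) = -31/4 - 3*K/4 (c(K) = -4 + ((5 + K)*(-3))/4 = -4 + (-15 - 3*K)/4 = -4 + (-15/4 - 3*K/4) = -31/4 - 3*K/4)
√(c(J*(-5 - 4)) - 572) = √((-31/4 - (-15)*(-5 - 4)) - 572) = √((-31/4 - (-15)*(-9)) - 572) = √((-31/4 - ¾*180) - 572) = √((-31/4 - 135) - 572) = √(-571/4 - 572) = √(-2859/4) = I*√2859/2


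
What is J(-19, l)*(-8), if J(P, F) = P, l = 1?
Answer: 152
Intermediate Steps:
J(-19, l)*(-8) = -19*(-8) = 152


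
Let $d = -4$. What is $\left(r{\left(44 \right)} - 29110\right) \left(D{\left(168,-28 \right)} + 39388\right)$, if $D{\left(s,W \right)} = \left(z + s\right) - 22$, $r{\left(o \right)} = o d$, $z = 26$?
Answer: $-1158554160$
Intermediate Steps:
$r{\left(o \right)} = - 4 o$ ($r{\left(o \right)} = o \left(-4\right) = - 4 o$)
$D{\left(s,W \right)} = 4 + s$ ($D{\left(s,W \right)} = \left(26 + s\right) - 22 = 4 + s$)
$\left(r{\left(44 \right)} - 29110\right) \left(D{\left(168,-28 \right)} + 39388\right) = \left(\left(-4\right) 44 - 29110\right) \left(\left(4 + 168\right) + 39388\right) = \left(-176 - 29110\right) \left(172 + 39388\right) = \left(-29286\right) 39560 = -1158554160$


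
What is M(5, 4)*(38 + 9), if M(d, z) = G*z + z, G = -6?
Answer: -940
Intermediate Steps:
M(d, z) = -5*z (M(d, z) = -6*z + z = -5*z)
M(5, 4)*(38 + 9) = (-5*4)*(38 + 9) = -20*47 = -940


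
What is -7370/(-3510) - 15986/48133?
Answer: 29862935/16894683 ≈ 1.7676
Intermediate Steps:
-7370/(-3510) - 15986/48133 = -7370*(-1/3510) - 15986*1/48133 = 737/351 - 15986/48133 = 29862935/16894683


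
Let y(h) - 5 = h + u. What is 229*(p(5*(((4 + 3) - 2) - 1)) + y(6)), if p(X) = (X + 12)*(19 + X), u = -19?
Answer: 283960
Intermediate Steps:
y(h) = -14 + h (y(h) = 5 + (h - 19) = 5 + (-19 + h) = -14 + h)
p(X) = (12 + X)*(19 + X)
229*(p(5*(((4 + 3) - 2) - 1)) + y(6)) = 229*((228 + (5*(((4 + 3) - 2) - 1))² + 31*(5*(((4 + 3) - 2) - 1))) + (-14 + 6)) = 229*((228 + (5*((7 - 2) - 1))² + 31*(5*((7 - 2) - 1))) - 8) = 229*((228 + (5*(5 - 1))² + 31*(5*(5 - 1))) - 8) = 229*((228 + (5*4)² + 31*(5*4)) - 8) = 229*((228 + 20² + 31*20) - 8) = 229*((228 + 400 + 620) - 8) = 229*(1248 - 8) = 229*1240 = 283960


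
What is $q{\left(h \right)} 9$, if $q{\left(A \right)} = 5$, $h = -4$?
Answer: $45$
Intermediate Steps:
$q{\left(h \right)} 9 = 5 \cdot 9 = 45$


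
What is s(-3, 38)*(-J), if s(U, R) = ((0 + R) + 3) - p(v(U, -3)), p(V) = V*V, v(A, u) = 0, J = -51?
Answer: 2091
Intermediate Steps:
p(V) = V²
s(U, R) = 3 + R (s(U, R) = ((0 + R) + 3) - 1*0² = (R + 3) - 1*0 = (3 + R) + 0 = 3 + R)
s(-3, 38)*(-J) = (3 + 38)*(-1*(-51)) = 41*51 = 2091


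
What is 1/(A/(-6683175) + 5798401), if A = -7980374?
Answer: 6683175/38751736583549 ≈ 1.7246e-7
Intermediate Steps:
1/(A/(-6683175) + 5798401) = 1/(-7980374/(-6683175) + 5798401) = 1/(-7980374*(-1/6683175) + 5798401) = 1/(7980374/6683175 + 5798401) = 1/(38751736583549/6683175) = 6683175/38751736583549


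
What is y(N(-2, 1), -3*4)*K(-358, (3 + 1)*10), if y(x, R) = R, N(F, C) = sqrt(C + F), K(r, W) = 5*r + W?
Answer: 21000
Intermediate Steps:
K(r, W) = W + 5*r
y(N(-2, 1), -3*4)*K(-358, (3 + 1)*10) = (-3*4)*((3 + 1)*10 + 5*(-358)) = -12*(4*10 - 1790) = -12*(40 - 1790) = -12*(-1750) = 21000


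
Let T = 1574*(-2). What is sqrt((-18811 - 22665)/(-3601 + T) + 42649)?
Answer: sqrt(1942899265173)/6749 ≈ 206.53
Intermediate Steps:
T = -3148
sqrt((-18811 - 22665)/(-3601 + T) + 42649) = sqrt((-18811 - 22665)/(-3601 - 3148) + 42649) = sqrt(-41476/(-6749) + 42649) = sqrt(-41476*(-1/6749) + 42649) = sqrt(41476/6749 + 42649) = sqrt(287879577/6749) = sqrt(1942899265173)/6749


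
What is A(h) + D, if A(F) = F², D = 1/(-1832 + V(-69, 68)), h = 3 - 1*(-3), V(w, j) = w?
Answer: 68435/1901 ≈ 35.999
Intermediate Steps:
h = 6 (h = 3 + 3 = 6)
D = -1/1901 (D = 1/(-1832 - 69) = 1/(-1901) = -1/1901 ≈ -0.00052604)
A(h) + D = 6² - 1/1901 = 36 - 1/1901 = 68435/1901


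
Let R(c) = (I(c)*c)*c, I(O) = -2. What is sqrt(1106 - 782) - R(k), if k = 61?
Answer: 7460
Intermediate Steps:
R(c) = -2*c**2 (R(c) = (-2*c)*c = -2*c**2)
sqrt(1106 - 782) - R(k) = sqrt(1106 - 782) - (-2)*61**2 = sqrt(324) - (-2)*3721 = 18 - 1*(-7442) = 18 + 7442 = 7460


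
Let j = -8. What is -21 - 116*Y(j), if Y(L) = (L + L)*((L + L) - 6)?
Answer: -40853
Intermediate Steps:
Y(L) = 2*L*(-6 + 2*L) (Y(L) = (2*L)*(2*L - 6) = (2*L)*(-6 + 2*L) = 2*L*(-6 + 2*L))
-21 - 116*Y(j) = -21 - 464*(-8)*(-3 - 8) = -21 - 464*(-8)*(-11) = -21 - 116*352 = -21 - 40832 = -40853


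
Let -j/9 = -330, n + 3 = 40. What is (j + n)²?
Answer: 9042049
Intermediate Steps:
n = 37 (n = -3 + 40 = 37)
j = 2970 (j = -9*(-330) = 2970)
(j + n)² = (2970 + 37)² = 3007² = 9042049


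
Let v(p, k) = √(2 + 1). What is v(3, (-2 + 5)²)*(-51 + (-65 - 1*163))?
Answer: -279*√3 ≈ -483.24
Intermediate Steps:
v(p, k) = √3
v(3, (-2 + 5)²)*(-51 + (-65 - 1*163)) = √3*(-51 + (-65 - 1*163)) = √3*(-51 + (-65 - 163)) = √3*(-51 - 228) = √3*(-279) = -279*√3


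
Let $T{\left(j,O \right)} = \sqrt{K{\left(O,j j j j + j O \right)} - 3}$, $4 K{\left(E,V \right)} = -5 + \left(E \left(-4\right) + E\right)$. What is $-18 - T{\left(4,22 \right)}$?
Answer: $-18 - \frac{i \sqrt{83}}{2} \approx -18.0 - 4.5552 i$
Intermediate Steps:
$K{\left(E,V \right)} = - \frac{5}{4} - \frac{3 E}{4}$ ($K{\left(E,V \right)} = \frac{-5 + \left(E \left(-4\right) + E\right)}{4} = \frac{-5 + \left(- 4 E + E\right)}{4} = \frac{-5 - 3 E}{4} = - \frac{5}{4} - \frac{3 E}{4}$)
$T{\left(j,O \right)} = \sqrt{- \frac{17}{4} - \frac{3 O}{4}}$ ($T{\left(j,O \right)} = \sqrt{\left(- \frac{5}{4} - \frac{3 O}{4}\right) - 3} = \sqrt{- \frac{17}{4} - \frac{3 O}{4}}$)
$-18 - T{\left(4,22 \right)} = -18 - \frac{\sqrt{-17 - 66}}{2} = -18 - \frac{\sqrt{-83}}{2} = -18 - \frac{i \sqrt{83}}{2}$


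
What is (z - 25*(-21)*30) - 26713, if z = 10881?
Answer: -82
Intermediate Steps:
(z - 25*(-21)*30) - 26713 = (10881 - 25*(-21)*30) - 26713 = (10881 + 525*30) - 26713 = (10881 + 15750) - 26713 = 26631 - 26713 = -82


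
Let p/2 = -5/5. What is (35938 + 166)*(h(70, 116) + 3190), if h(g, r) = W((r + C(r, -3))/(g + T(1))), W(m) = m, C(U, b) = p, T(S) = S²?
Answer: 8181310816/71 ≈ 1.1523e+8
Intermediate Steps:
p = -2 (p = 2*(-5/5) = 2*(-5*⅕) = 2*(-1) = -2)
C(U, b) = -2
h(g, r) = (-2 + r)/(1 + g) (h(g, r) = (r - 2)/(g + 1²) = (-2 + r)/(g + 1) = (-2 + r)/(1 + g))
(35938 + 166)*(h(70, 116) + 3190) = (35938 + 166)*((-2 + 116)/(1 + 70) + 3190) = 36104*(114/71 + 3190) = 36104*(226604/71) = 8181310816/71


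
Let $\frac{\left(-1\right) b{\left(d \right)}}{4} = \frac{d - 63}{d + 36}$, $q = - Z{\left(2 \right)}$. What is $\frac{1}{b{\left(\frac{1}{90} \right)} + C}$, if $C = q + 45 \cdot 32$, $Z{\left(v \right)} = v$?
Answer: $\frac{3241}{4683234} \approx 0.00069204$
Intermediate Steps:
$q = -2$ ($q = \left(-1\right) 2 = -2$)
$b{\left(d \right)} = - \frac{4 \left(-63 + d\right)}{36 + d}$ ($b{\left(d \right)} = - 4 \frac{d - 63}{d + 36} = - 4 \frac{d - 63}{36 + d} = - 4 \frac{-63 + d}{36 + d} = - \frac{4 \left(-63 + d\right)}{36 + d}$)
$C = 1438$ ($C = -2 + 45 \cdot 32 = -2 + 1440 = 1438$)
$\frac{1}{b{\left(\frac{1}{90} \right)} + C} = \frac{1}{\frac{4 \left(63 - \frac{1}{90}\right)}{36 + \frac{1}{90}} + 1438} = \frac{1}{\frac{4 \left(63 - \frac{1}{90}\right)}{\frac{3241}{90}} + 1438} = \frac{1}{4 \cdot \frac{90}{3241} \cdot \frac{5669}{90} + 1438} = \frac{1}{\frac{22676}{3241} + 1438} = \frac{1}{\frac{4683234}{3241}} = \frac{3241}{4683234}$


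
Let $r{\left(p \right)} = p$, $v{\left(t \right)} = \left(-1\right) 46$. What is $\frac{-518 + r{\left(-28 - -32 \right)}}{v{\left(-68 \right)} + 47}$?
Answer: $-514$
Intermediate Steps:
$v{\left(t \right)} = -46$
$\frac{-518 + r{\left(-28 - -32 \right)}}{v{\left(-68 \right)} + 47} = \frac{-518 - -4}{-46 + 47} = \frac{-518 + \left(-28 + 32\right)}{1} = \left(-518 + 4\right) 1 = \left(-514\right) 1 = -514$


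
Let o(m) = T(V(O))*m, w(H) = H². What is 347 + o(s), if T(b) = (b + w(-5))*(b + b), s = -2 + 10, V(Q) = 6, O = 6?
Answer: 3323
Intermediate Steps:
s = 8
T(b) = 2*b*(25 + b) (T(b) = (b + (-5)²)*(b + b) = (b + 25)*(2*b) = (25 + b)*(2*b) = 2*b*(25 + b))
o(m) = 372*m (o(m) = (2*6*(25 + 6))*m = (2*6*31)*m = 372*m)
347 + o(s) = 347 + 372*8 = 347 + 2976 = 3323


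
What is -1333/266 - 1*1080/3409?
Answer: -690211/129542 ≈ -5.3281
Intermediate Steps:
-1333/266 - 1*1080/3409 = -1333*1/266 - 1080*1/3409 = -1333/266 - 1080/3409 = -690211/129542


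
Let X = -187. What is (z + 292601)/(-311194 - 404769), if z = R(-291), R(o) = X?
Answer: -292414/715963 ≈ -0.40842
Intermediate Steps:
R(o) = -187
z = -187
(z + 292601)/(-311194 - 404769) = (-187 + 292601)/(-311194 - 404769) = 292414/(-715963) = 292414*(-1/715963) = -292414/715963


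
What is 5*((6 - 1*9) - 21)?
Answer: -120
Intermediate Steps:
5*((6 - 1*9) - 21) = 5*((6 - 9) - 21) = 5*(-3 - 21) = 5*(-24) = -120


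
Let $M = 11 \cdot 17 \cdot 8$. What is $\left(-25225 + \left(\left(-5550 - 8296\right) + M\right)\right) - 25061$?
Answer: $-62636$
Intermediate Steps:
$M = 1496$ ($M = 187 \cdot 8 = 1496$)
$\left(-25225 + \left(\left(-5550 - 8296\right) + M\right)\right) - 25061 = \left(-25225 + \left(\left(-5550 - 8296\right) + 1496\right)\right) - 25061 = \left(-25225 + \left(-13846 + 1496\right)\right) - 25061 = \left(-25225 - 12350\right) - 25061 = -37575 - 25061 = -62636$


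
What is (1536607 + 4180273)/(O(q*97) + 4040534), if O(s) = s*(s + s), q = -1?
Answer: 714610/507419 ≈ 1.4083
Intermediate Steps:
O(s) = 2*s² (O(s) = s*(2*s) = 2*s²)
(1536607 + 4180273)/(O(q*97) + 4040534) = (1536607 + 4180273)/(2*(-1*97)² + 4040534) = 5716880/(2*(-97)² + 4040534) = 5716880/(2*9409 + 4040534) = 5716880/(18818 + 4040534) = 5716880/4059352 = 5716880*(1/4059352) = 714610/507419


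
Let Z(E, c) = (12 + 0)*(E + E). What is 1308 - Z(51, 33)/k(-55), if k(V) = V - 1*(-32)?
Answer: 31308/23 ≈ 1361.2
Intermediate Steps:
k(V) = 32 + V (k(V) = V + 32 = 32 + V)
Z(E, c) = 24*E (Z(E, c) = 12*(2*E) = 24*E)
1308 - Z(51, 33)/k(-55) = 1308 - 24*51/(32 - 55) = 1308 - 1224/(-23) = 1308 - 1224*(-1)/23 = 1308 - 1*(-1224/23) = 1308 + 1224/23 = 31308/23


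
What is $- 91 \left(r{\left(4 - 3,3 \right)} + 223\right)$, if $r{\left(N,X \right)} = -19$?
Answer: $-18564$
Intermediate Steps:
$- 91 \left(r{\left(4 - 3,3 \right)} + 223\right) = - 91 \left(-19 + 223\right) = \left(-91\right) 204 = -18564$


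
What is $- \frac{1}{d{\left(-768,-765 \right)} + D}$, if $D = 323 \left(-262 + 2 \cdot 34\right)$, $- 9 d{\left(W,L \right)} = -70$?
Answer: $\frac{9}{563888} \approx 1.5961 \cdot 10^{-5}$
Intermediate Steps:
$d{\left(W,L \right)} = \frac{70}{9}$ ($d{\left(W,L \right)} = \left(- \frac{1}{9}\right) \left(-70\right) = \frac{70}{9}$)
$D = -62662$ ($D = 323 \left(-262 + 68\right) = 323 \left(-194\right) = -62662$)
$- \frac{1}{d{\left(-768,-765 \right)} + D} = - \frac{1}{\frac{70}{9} - 62662} = - \frac{1}{- \frac{563888}{9}} = \left(-1\right) \left(- \frac{9}{563888}\right) = \frac{9}{563888}$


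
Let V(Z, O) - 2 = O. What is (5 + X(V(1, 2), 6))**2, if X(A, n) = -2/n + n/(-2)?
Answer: 25/9 ≈ 2.7778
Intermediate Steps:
V(Z, O) = 2 + O
X(A, n) = -2/n - n/2 (X(A, n) = -2/n + n*(-1/2) = -2/n - n/2)
(5 + X(V(1, 2), 6))**2 = (5 + (-2/6 - 1/2*6))**2 = (5 + (-2*1/6 - 3))**2 = (5 + (-1/3 - 3))**2 = (5 - 10/3)**2 = (5/3)**2 = 25/9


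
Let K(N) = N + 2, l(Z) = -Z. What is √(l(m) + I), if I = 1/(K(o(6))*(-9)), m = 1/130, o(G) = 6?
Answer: I*√13130/780 ≈ 0.14691*I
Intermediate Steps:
m = 1/130 ≈ 0.0076923
K(N) = 2 + N
I = -1/72 (I = 1/((2 + 6)*(-9)) = 1/(8*(-9)) = 1/(-72) = -1/72 ≈ -0.013889)
√(l(m) + I) = √(-1*1/130 - 1/72) = √(-1/130 - 1/72) = √(-101/4680) = I*√13130/780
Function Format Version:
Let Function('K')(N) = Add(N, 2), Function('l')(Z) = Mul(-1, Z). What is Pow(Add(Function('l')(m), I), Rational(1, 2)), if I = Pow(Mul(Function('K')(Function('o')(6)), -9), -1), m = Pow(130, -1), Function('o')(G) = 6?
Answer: Mul(Rational(1, 780), I, Pow(13130, Rational(1, 2))) ≈ Mul(0.14691, I)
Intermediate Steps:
m = Rational(1, 130) ≈ 0.0076923
Function('K')(N) = Add(2, N)
I = Rational(-1, 72) (I = Pow(Mul(Add(2, 6), -9), -1) = Pow(Mul(8, -9), -1) = Pow(-72, -1) = Rational(-1, 72) ≈ -0.013889)
Pow(Add(Function('l')(m), I), Rational(1, 2)) = Pow(Add(Mul(-1, Rational(1, 130)), Rational(-1, 72)), Rational(1, 2)) = Pow(Add(Rational(-1, 130), Rational(-1, 72)), Rational(1, 2)) = Pow(Rational(-101, 4680), Rational(1, 2)) = Mul(Rational(1, 780), I, Pow(13130, Rational(1, 2)))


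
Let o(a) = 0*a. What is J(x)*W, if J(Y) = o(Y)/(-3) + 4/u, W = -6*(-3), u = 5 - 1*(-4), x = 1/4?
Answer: 8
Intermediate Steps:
o(a) = 0
x = ¼ ≈ 0.25000
u = 9 (u = 5 + 4 = 9)
W = 18
J(Y) = 4/9 (J(Y) = 0/(-3) + 4/9 = 0*(-⅓) + 4*(⅑) = 0 + 4/9 = 4/9)
J(x)*W = (4/9)*18 = 8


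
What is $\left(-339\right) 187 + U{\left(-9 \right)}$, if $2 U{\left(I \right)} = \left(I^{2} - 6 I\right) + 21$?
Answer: $-63315$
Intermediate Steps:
$U{\left(I \right)} = \frac{21}{2} + \frac{I^{2}}{2} - 3 I$ ($U{\left(I \right)} = \frac{\left(I^{2} - 6 I\right) + 21}{2} = \frac{21 + I^{2} - 6 I}{2} = \frac{21}{2} + \frac{I^{2}}{2} - 3 I$)
$\left(-339\right) 187 + U{\left(-9 \right)} = \left(-339\right) 187 + \left(\frac{21}{2} + \frac{\left(-9\right)^{2}}{2} - -27\right) = -63393 + \left(\frac{21}{2} + \frac{1}{2} \cdot 81 + 27\right) = -63393 + \left(\frac{21}{2} + \frac{81}{2} + 27\right) = -63393 + 78 = -63315$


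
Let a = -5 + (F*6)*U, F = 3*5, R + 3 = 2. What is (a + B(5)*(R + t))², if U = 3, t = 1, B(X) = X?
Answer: 70225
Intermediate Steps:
R = -1 (R = -3 + 2 = -1)
F = 15
a = 265 (a = -5 + (15*6)*3 = -5 + 90*3 = -5 + 270 = 265)
(a + B(5)*(R + t))² = (265 + 5*(-1 + 1))² = (265 + 5*0)² = (265 + 0)² = 265² = 70225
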